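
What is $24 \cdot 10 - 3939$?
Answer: $-3699$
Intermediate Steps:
$24 \cdot 10 - 3939 = 240 - 3939 = -3699$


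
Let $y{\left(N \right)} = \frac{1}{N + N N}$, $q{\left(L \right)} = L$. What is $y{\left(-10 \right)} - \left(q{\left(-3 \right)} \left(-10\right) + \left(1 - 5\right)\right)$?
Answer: $- \frac{2339}{90} \approx -25.989$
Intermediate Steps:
$y{\left(N \right)} = \frac{1}{N + N^{2}}$
$y{\left(-10 \right)} - \left(q{\left(-3 \right)} \left(-10\right) + \left(1 - 5\right)\right) = \frac{1}{\left(-10\right) \left(1 - 10\right)} - \left(\left(-3\right) \left(-10\right) + \left(1 - 5\right)\right) = - \frac{1}{10 \left(-9\right)} - \left(30 + \left(1 - 5\right)\right) = \left(- \frac{1}{10}\right) \left(- \frac{1}{9}\right) - \left(30 - 4\right) = \frac{1}{90} - 26 = - \frac{2339}{90}$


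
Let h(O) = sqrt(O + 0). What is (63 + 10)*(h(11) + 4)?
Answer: 292 + 73*sqrt(11) ≈ 534.11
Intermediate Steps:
h(O) = sqrt(O)
(63 + 10)*(h(11) + 4) = (63 + 10)*(sqrt(11) + 4) = 73*(4 + sqrt(11)) = 292 + 73*sqrt(11)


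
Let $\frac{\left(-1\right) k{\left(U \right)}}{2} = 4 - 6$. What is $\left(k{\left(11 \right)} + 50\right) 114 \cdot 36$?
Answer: $221616$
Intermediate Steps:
$k{\left(U \right)} = 4$ ($k{\left(U \right)} = - 2 \left(4 - 6\right) = \left(-2\right) \left(-2\right) = 4$)
$\left(k{\left(11 \right)} + 50\right) 114 \cdot 36 = \left(4 + 50\right) 114 \cdot 36 = 54 \cdot 114 \cdot 36 = 6156 \cdot 36 = 221616$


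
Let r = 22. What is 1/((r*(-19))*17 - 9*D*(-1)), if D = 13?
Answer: -1/6989 ≈ -0.00014308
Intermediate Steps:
1/((r*(-19))*17 - 9*D*(-1)) = 1/((22*(-19))*17 - 9*13*(-1)) = 1/(-418*17 - 117*(-1)) = 1/(-7106 + 117) = 1/(-6989) = -1/6989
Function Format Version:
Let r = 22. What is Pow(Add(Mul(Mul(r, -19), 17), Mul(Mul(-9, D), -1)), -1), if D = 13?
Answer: Rational(-1, 6989) ≈ -0.00014308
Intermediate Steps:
Pow(Add(Mul(Mul(r, -19), 17), Mul(Mul(-9, D), -1)), -1) = Pow(Add(Mul(Mul(22, -19), 17), Mul(Mul(-9, 13), -1)), -1) = Pow(Add(Mul(-418, 17), Mul(-117, -1)), -1) = Pow(Add(-7106, 117), -1) = Pow(-6989, -1) = Rational(-1, 6989)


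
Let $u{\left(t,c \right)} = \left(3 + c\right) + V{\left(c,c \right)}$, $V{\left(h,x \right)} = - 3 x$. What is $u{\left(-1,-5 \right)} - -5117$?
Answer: $5130$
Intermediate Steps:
$u{\left(t,c \right)} = 3 - 2 c$ ($u{\left(t,c \right)} = \left(3 + c\right) - 3 c = 3 - 2 c$)
$u{\left(-1,-5 \right)} - -5117 = \left(3 - -10\right) - -5117 = \left(3 + 10\right) + 5117 = 13 + 5117 = 5130$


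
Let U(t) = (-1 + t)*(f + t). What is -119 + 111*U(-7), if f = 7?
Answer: -119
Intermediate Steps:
U(t) = (-1 + t)*(7 + t)
-119 + 111*U(-7) = -119 + 111*(-7 + (-7)² + 6*(-7)) = -119 + 111*(-7 + 49 - 42) = -119 + 111*0 = -119 + 0 = -119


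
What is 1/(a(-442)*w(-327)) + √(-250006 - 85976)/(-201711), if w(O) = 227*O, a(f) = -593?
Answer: 1/44017797 - I*√335982/201711 ≈ 2.2718e-8 - 0.0028736*I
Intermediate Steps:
1/(a(-442)*w(-327)) + √(-250006 - 85976)/(-201711) = 1/((-593)*((227*(-327)))) + √(-250006 - 85976)/(-201711) = -1/593/(-74229) + √(-335982)*(-1/201711) = -1/593*(-1/74229) + (I*√335982)*(-1/201711) = 1/44017797 - I*√335982/201711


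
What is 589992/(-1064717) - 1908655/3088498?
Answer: -550623791093/469768046438 ≈ -1.1721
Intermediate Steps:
589992/(-1064717) - 1908655/3088498 = 589992*(-1/1064717) - 1908655*1/3088498 = -589992/1064717 - 272665/441214 = -550623791093/469768046438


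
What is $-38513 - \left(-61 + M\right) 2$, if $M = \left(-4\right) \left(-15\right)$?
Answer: $-38511$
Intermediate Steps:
$M = 60$
$-38513 - \left(-61 + M\right) 2 = -38513 - \left(-61 + 60\right) 2 = -38513 - \left(-1\right) 2 = -38513 - -2 = -38513 + 2 = -38511$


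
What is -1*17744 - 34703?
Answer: -52447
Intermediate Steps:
-1*17744 - 34703 = -17744 - 34703 = -52447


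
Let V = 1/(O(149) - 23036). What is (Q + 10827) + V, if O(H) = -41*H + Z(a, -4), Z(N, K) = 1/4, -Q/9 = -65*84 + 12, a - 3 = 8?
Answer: 6978302357/116579 ≈ 59859.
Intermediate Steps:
a = 11 (a = 3 + 8 = 11)
Q = 49032 (Q = -9*(-65*84 + 12) = -9*(-5460 + 12) = -9*(-5448) = 49032)
Z(N, K) = ¼ (Z(N, K) = 1*(¼) = ¼)
O(H) = ¼ - 41*H (O(H) = -41*H + ¼ = ¼ - 41*H)
V = -4/116579 (V = 1/((¼ - 41*149) - 23036) = 1/((¼ - 6109) - 23036) = 1/(-24435/4 - 23036) = 1/(-116579/4) = -4/116579 ≈ -3.4311e-5)
(Q + 10827) + V = (49032 + 10827) - 4/116579 = 59859 - 4/116579 = 6978302357/116579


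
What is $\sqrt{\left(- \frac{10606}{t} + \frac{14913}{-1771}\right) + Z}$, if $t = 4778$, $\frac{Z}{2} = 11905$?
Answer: $\frac{6 \sqrt{11834017080529105}}{4230919} \approx 154.27$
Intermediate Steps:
$Z = 23810$ ($Z = 2 \cdot 11905 = 23810$)
$\sqrt{\left(- \frac{10606}{t} + \frac{14913}{-1771}\right) + Z} = \sqrt{\left(- \frac{10606}{4778} + \frac{14913}{-1771}\right) + 23810} = \sqrt{\left(\left(-10606\right) \frac{1}{4778} + 14913 \left(- \frac{1}{1771}\right)\right) + 23810} = \sqrt{\left(- \frac{5303}{2389} - \frac{14913}{1771}\right) + 23810} = \sqrt{- \frac{45018770}{4230919} + 23810} = \sqrt{\frac{100693162620}{4230919}} = \frac{6 \sqrt{11834017080529105}}{4230919}$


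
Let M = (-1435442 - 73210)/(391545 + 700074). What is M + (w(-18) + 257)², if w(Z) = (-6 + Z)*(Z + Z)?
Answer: 152419075903/121291 ≈ 1.2566e+6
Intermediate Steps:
M = -167628/121291 (M = -1508652/1091619 = -1508652*1/1091619 = -167628/121291 ≈ -1.3820)
w(Z) = 2*Z*(-6 + Z) (w(Z) = (-6 + Z)*(2*Z) = 2*Z*(-6 + Z))
M + (w(-18) + 257)² = -167628/121291 + (2*(-18)*(-6 - 18) + 257)² = -167628/121291 + (2*(-18)*(-24) + 257)² = -167628/121291 + (864 + 257)² = -167628/121291 + 1121² = -167628/121291 + 1256641 = 152419075903/121291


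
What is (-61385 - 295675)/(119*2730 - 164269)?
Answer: -357060/160601 ≈ -2.2233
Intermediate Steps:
(-61385 - 295675)/(119*2730 - 164269) = -357060/(324870 - 164269) = -357060/160601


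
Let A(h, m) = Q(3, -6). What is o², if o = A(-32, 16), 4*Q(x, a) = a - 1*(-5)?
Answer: 1/16 ≈ 0.062500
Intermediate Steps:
Q(x, a) = 5/4 + a/4 (Q(x, a) = (a - 1*(-5))/4 = (a + 5)/4 = (5 + a)/4 = 5/4 + a/4)
A(h, m) = -¼ (A(h, m) = 5/4 + (¼)*(-6) = 5/4 - 3/2 = -¼)
o = -¼ ≈ -0.25000
o² = (-¼)² = 1/16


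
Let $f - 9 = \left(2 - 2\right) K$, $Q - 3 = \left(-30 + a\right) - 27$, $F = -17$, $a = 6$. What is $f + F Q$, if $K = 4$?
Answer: $825$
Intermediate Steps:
$Q = -48$ ($Q = 3 + \left(\left(-30 + 6\right) - 27\right) = 3 - 51 = -48$)
$f = 9$ ($f = 9 + \left(2 - 2\right) 4 = 9 + 0 \cdot 4 = 9 + 0 = 9$)
$f + F Q = 9 - -816 = 9 + 816 = 825$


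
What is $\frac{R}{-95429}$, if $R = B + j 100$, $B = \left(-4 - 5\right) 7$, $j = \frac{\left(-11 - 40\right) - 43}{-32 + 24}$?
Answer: $- \frac{1112}{95429} \approx -0.011653$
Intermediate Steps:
$j = \frac{47}{4}$ ($j = \frac{\left(-11 - 40\right) - 43}{-8} = \left(-51 - 43\right) \left(- \frac{1}{8}\right) = \left(-94\right) \left(- \frac{1}{8}\right) = \frac{47}{4} \approx 11.75$)
$B = -63$ ($B = \left(-9\right) 7 = -63$)
$R = 1112$ ($R = -63 + \frac{47}{4} \cdot 100 = -63 + 1175 = 1112$)
$\frac{R}{-95429} = \frac{1112}{-95429} = 1112 \left(- \frac{1}{95429}\right) = - \frac{1112}{95429}$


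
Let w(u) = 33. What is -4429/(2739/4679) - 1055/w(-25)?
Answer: -630632/83 ≈ -7598.0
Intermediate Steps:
-4429/(2739/4679) - 1055/w(-25) = -4429/(2739/4679) - 1055/33 = -4429/(2739*(1/4679)) - 1055*1/33 = -4429/2739/4679 - 1055/33 = -4429*4679/2739 - 1055/33 = -20723291/2739 - 1055/33 = -630632/83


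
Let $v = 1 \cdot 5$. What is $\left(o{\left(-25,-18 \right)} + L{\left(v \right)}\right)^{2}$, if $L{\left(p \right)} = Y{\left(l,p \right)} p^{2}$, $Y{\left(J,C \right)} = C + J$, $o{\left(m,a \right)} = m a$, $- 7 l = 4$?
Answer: $\frac{15405625}{49} \approx 3.144 \cdot 10^{5}$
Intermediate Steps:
$l = - \frac{4}{7}$ ($l = \left(- \frac{1}{7}\right) 4 = - \frac{4}{7} \approx -0.57143$)
$o{\left(m,a \right)} = a m$
$v = 5$
$L{\left(p \right)} = p^{2} \left(- \frac{4}{7} + p\right)$ ($L{\left(p \right)} = \left(p - \frac{4}{7}\right) p^{2} = \left(- \frac{4}{7} + p\right) p^{2} = p^{2} \left(- \frac{4}{7} + p\right)$)
$\left(o{\left(-25,-18 \right)} + L{\left(v \right)}\right)^{2} = \left(\left(-18\right) \left(-25\right) + 5^{2} \left(- \frac{4}{7} + 5\right)\right)^{2} = \left(450 + 25 \cdot \frac{31}{7}\right)^{2} = \left(450 + \frac{775}{7}\right)^{2} = \left(\frac{3925}{7}\right)^{2} = \frac{15405625}{49}$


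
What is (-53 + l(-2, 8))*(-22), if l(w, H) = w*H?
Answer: 1518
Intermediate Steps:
l(w, H) = H*w
(-53 + l(-2, 8))*(-22) = (-53 + 8*(-2))*(-22) = (-53 - 16)*(-22) = -69*(-22) = 1518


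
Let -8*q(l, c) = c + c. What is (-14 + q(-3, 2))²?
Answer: 841/4 ≈ 210.25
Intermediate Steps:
q(l, c) = -c/4 (q(l, c) = -(c + c)/8 = -c/4)
(-14 + q(-3, 2))² = (-14 - ¼*2)² = (-14 - ½)² = (-29/2)² = 841/4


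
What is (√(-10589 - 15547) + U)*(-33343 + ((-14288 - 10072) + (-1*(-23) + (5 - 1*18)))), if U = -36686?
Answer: 2116525398 - 3807738*I*√6 ≈ 2.1165e+9 - 9.327e+6*I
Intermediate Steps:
(√(-10589 - 15547) + U)*(-33343 + ((-14288 - 10072) + (-1*(-23) + (5 - 1*18)))) = (√(-10589 - 15547) - 36686)*(-33343 + ((-14288 - 10072) + (-1*(-23) + (5 - 1*18)))) = (√(-26136) - 36686)*(-33343 + (-24360 + (23 + (5 - 18)))) = (66*I*√6 - 36686)*(-33343 + (-24360 + (23 - 13))) = (-36686 + 66*I*√6)*(-33343 + (-24360 + 10)) = (-36686 + 66*I*√6)*(-33343 - 24350) = (-36686 + 66*I*√6)*(-57693) = 2116525398 - 3807738*I*√6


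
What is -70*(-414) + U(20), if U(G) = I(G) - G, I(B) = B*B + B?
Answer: 29380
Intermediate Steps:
I(B) = B + B² (I(B) = B² + B = B + B²)
U(G) = -G + G*(1 + G) (U(G) = G*(1 + G) - G = -G + G*(1 + G))
-70*(-414) + U(20) = -70*(-414) + 20² = 28980 + 400 = 29380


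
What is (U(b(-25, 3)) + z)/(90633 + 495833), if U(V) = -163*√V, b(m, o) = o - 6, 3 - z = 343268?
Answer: -343265/586466 - 163*I*√3/586466 ≈ -0.58531 - 0.0004814*I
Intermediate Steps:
z = -343265 (z = 3 - 1*343268 = 3 - 343268 = -343265)
b(m, o) = -6 + o
(U(b(-25, 3)) + z)/(90633 + 495833) = (-163*√(-6 + 3) - 343265)/(90633 + 495833) = (-163*I*√3 - 343265)/586466 = (-163*I*√3 - 343265)*(1/586466) = (-343265 - 163*I*√3)*(1/586466) = -343265/586466 - 163*I*√3/586466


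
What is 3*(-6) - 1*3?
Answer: -21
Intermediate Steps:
3*(-6) - 1*3 = -18 - 3 = -21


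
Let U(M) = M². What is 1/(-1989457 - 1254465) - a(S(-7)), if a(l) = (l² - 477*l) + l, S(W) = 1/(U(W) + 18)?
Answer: 103451912013/14561965858 ≈ 7.1043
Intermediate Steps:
S(W) = 1/(18 + W²) (S(W) = 1/(W² + 18) = 1/(18 + W²))
a(l) = l² - 476*l
1/(-1989457 - 1254465) - a(S(-7)) = 1/(-1989457 - 1254465) - (-476 + 1/(18 + (-7)²))/(18 + (-7)²) = 1/(-3243922) - (-476 + 1/(18 + 49))/(18 + 49) = -1/3243922 - (-476 + 1/67)/67 = -1/3243922 - (-31891)/(67*67) = -1/3243922 - 1*(-31891/4489) = -1/3243922 + 31891/4489 = 103451912013/14561965858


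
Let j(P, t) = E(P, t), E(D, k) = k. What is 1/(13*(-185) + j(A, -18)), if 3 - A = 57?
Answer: -1/2423 ≈ -0.00041271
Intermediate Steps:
A = -54 (A = 3 - 1*57 = 3 - 57 = -54)
j(P, t) = t
1/(13*(-185) + j(A, -18)) = 1/(13*(-185) - 18) = 1/(-2405 - 18) = 1/(-2423) = -1/2423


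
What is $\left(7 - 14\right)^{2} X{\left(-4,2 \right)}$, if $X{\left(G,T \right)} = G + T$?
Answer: $-98$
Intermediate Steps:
$\left(7 - 14\right)^{2} X{\left(-4,2 \right)} = \left(7 - 14\right)^{2} \left(-4 + 2\right) = \left(-7\right)^{2} \left(-2\right) = 49 \left(-2\right) = -98$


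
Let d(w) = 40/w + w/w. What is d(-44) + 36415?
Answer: 400566/11 ≈ 36415.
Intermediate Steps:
d(w) = 1 + 40/w (d(w) = 40/w + 1 = 1 + 40/w)
d(-44) + 36415 = (40 - 44)/(-44) + 36415 = -1/44*(-4) + 36415 = 1/11 + 36415 = 400566/11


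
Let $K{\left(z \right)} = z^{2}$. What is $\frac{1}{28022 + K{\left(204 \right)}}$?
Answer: $\frac{1}{69638} \approx 1.436 \cdot 10^{-5}$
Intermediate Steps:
$\frac{1}{28022 + K{\left(204 \right)}} = \frac{1}{28022 + 204^{2}} = \frac{1}{28022 + 41616} = \frac{1}{69638}$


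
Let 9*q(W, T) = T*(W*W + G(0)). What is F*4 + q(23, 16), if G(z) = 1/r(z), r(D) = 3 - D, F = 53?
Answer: 31132/27 ≈ 1153.0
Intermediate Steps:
G(z) = 1/(3 - z)
q(W, T) = T*(⅓ + W²)/9 (q(W, T) = (T*(W*W - 1/(-3 + 0)))/9 = (T*(W² - 1/(-3)))/9 = (T*(W² - 1*(-⅓)))/9 = (T*(W² + ⅓))/9 = (T*(⅓ + W²))/9 = T*(⅓ + W²)/9)
F*4 + q(23, 16) = 53*4 + (1/27)*16*(1 + 3*23²) = 212 + (1/27)*16*(1 + 3*529) = 212 + (1/27)*16*(1 + 1587) = 212 + (1/27)*16*1588 = 212 + 25408/27 = 31132/27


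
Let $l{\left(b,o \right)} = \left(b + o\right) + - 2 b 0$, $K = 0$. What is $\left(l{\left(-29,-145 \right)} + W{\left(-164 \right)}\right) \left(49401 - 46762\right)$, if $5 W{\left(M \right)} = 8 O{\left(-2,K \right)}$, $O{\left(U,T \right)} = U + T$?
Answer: $- \frac{2338154}{5} \approx -4.6763 \cdot 10^{5}$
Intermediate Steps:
$O{\left(U,T \right)} = T + U$
$l{\left(b,o \right)} = b + o$ ($l{\left(b,o \right)} = \left(b + o\right) + 0 = b + o$)
$W{\left(M \right)} = - \frac{16}{5}$ ($W{\left(M \right)} = \frac{8 \left(0 - 2\right)}{5} = \frac{8 \left(-2\right)}{5} = \frac{1}{5} \left(-16\right) = - \frac{16}{5}$)
$\left(l{\left(-29,-145 \right)} + W{\left(-164 \right)}\right) \left(49401 - 46762\right) = \left(\left(-29 - 145\right) - \frac{16}{5}\right) \left(49401 - 46762\right) = \left(-174 - \frac{16}{5}\right) 2639 = \left(- \frac{886}{5}\right) 2639 = - \frac{2338154}{5}$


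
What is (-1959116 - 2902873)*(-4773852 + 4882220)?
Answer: -526884023952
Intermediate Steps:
(-1959116 - 2902873)*(-4773852 + 4882220) = -4861989*108368 = -526884023952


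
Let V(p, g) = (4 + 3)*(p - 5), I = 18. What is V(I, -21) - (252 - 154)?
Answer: -7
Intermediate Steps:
V(p, g) = -35 + 7*p (V(p, g) = 7*(-5 + p) = -35 + 7*p)
V(I, -21) - (252 - 154) = (-35 + 7*18) - (252 - 154) = (-35 + 126) - 1*98 = 91 - 98 = -7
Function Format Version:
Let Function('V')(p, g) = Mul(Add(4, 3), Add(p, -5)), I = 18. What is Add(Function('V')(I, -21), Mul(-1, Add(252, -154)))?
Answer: -7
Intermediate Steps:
Function('V')(p, g) = Add(-35, Mul(7, p)) (Function('V')(p, g) = Mul(7, Add(-5, p)) = Add(-35, Mul(7, p)))
Add(Function('V')(I, -21), Mul(-1, Add(252, -154))) = Add(Add(-35, Mul(7, 18)), Mul(-1, Add(252, -154))) = Add(Add(-35, 126), Mul(-1, 98)) = Add(91, -98) = -7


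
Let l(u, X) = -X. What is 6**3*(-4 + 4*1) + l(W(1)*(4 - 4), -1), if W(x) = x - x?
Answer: 1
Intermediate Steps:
W(x) = 0
6**3*(-4 + 4*1) + l(W(1)*(4 - 4), -1) = 6**3*(-4 + 4*1) - 1*(-1) = 216*(-4 + 4) + 1 = 216*0 + 1 = 0 + 1 = 1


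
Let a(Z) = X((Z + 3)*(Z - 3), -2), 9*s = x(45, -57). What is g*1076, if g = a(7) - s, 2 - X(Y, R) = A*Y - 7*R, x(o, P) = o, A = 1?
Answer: -61332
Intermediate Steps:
s = 5 (s = (⅑)*45 = 5)
X(Y, R) = 2 - Y + 7*R (X(Y, R) = 2 - (1*Y - 7*R) = 2 - (Y - 7*R) = 2 + (-Y + 7*R) = 2 - Y + 7*R)
a(Z) = -12 - (-3 + Z)*(3 + Z) (a(Z) = 2 - (Z + 3)*(Z - 3) + 7*(-2) = 2 - (3 + Z)*(-3 + Z) - 14 = 2 - (-3 + Z)*(3 + Z) - 14 = -12 - (-3 + Z)*(3 + Z))
g = -57 (g = (-3 - 1*7²) - 1*5 = (-3 - 1*49) - 5 = (-3 - 49) - 5 = -52 - 5 = -57)
g*1076 = -57*1076 = -61332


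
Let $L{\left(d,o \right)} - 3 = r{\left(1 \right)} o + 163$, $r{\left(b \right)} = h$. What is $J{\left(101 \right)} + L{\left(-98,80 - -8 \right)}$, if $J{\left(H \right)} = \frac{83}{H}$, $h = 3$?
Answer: $\frac{43513}{101} \approx 430.82$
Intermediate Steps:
$r{\left(b \right)} = 3$
$L{\left(d,o \right)} = 166 + 3 o$ ($L{\left(d,o \right)} = 3 + \left(3 o + 163\right) = 3 + \left(163 + 3 o\right) = 166 + 3 o$)
$J{\left(101 \right)} + L{\left(-98,80 - -8 \right)} = \frac{83}{101} + \left(166 + 3 \left(80 - -8\right)\right) = 83 \cdot \frac{1}{101} + \left(166 + 3 \left(80 + 8\right)\right) = \frac{83}{101} + \left(166 + 3 \cdot 88\right) = \frac{83}{101} + \left(166 + 264\right) = \frac{83}{101} + 430 = \frac{43513}{101}$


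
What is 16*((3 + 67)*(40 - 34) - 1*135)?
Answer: 4560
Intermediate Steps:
16*((3 + 67)*(40 - 34) - 1*135) = 16*(70*6 - 135) = 16*(420 - 135) = 16*285 = 4560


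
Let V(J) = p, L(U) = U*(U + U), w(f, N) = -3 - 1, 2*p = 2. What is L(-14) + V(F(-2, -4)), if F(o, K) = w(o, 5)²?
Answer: 393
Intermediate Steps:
p = 1 (p = (½)*2 = 1)
w(f, N) = -4
L(U) = 2*U² (L(U) = U*(2*U) = 2*U²)
F(o, K) = 16 (F(o, K) = (-4)² = 16)
V(J) = 1
L(-14) + V(F(-2, -4)) = 2*(-14)² + 1 = 2*196 + 1 = 392 + 1 = 393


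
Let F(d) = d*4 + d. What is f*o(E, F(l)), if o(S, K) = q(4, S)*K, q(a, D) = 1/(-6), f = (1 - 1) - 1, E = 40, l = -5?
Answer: -25/6 ≈ -4.1667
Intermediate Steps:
f = -1 (f = 0 - 1 = -1)
F(d) = 5*d (F(d) = 4*d + d = 5*d)
q(a, D) = -1/6
o(S, K) = -K/6
f*o(E, F(l)) = -(-1)*5*(-5)/6 = -(-1)*(-25)/6 = -1*25/6 = -25/6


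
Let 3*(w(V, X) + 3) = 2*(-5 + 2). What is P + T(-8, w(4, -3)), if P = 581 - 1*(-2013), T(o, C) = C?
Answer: 2589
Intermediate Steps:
w(V, X) = -5 (w(V, X) = -3 + (2*(-5 + 2))/3 = -3 + (2*(-3))/3 = -3 + (⅓)*(-6) = -3 - 2 = -5)
P = 2594 (P = 581 + 2013 = 2594)
P + T(-8, w(4, -3)) = 2594 - 5 = 2589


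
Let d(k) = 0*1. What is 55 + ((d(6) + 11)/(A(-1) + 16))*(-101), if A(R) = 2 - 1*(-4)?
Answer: 9/2 ≈ 4.5000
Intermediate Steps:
A(R) = 6 (A(R) = 2 + 4 = 6)
d(k) = 0
55 + ((d(6) + 11)/(A(-1) + 16))*(-101) = 55 + ((0 + 11)/(6 + 16))*(-101) = 55 + (11/22)*(-101) = 55 + (11*(1/22))*(-101) = 55 + (1/2)*(-101) = 55 - 101/2 = 9/2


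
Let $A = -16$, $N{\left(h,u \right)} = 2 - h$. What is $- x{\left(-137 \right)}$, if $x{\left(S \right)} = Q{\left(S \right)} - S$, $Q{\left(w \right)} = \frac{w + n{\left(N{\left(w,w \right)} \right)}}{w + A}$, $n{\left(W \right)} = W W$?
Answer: $- \frac{1777}{153} \approx -11.614$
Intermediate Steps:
$n{\left(W \right)} = W^{2}$
$Q{\left(w \right)} = \frac{w + \left(2 - w\right)^{2}}{-16 + w}$ ($Q{\left(w \right)} = \frac{w + \left(2 - w\right)^{2}}{w - 16} = \frac{w + \left(2 - w\right)^{2}}{-16 + w}$)
$x{\left(S \right)} = - S + \frac{S + \left(-2 + S\right)^{2}}{-16 + S}$ ($x{\left(S \right)} = \frac{S + \left(-2 + S\right)^{2}}{-16 + S} - S = - S + \frac{S + \left(-2 + S\right)^{2}}{-16 + S}$)
$- x{\left(-137 \right)} = - \frac{4 + 13 \left(-137\right)}{-16 - 137} = - \frac{4 - 1781}{-153} = - \frac{\left(-1\right) \left(-1777\right)}{153} = \left(-1\right) \frac{1777}{153} = - \frac{1777}{153}$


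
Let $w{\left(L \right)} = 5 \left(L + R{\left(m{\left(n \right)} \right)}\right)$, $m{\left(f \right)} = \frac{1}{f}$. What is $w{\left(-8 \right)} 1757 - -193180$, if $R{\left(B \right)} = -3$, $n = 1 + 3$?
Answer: $96545$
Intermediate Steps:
$n = 4$
$w{\left(L \right)} = -15 + 5 L$ ($w{\left(L \right)} = 5 \left(L - 3\right) = 5 \left(-3 + L\right) = -15 + 5 L$)
$w{\left(-8 \right)} 1757 - -193180 = \left(-15 + 5 \left(-8\right)\right) 1757 - -193180 = \left(-15 - 40\right) 1757 + 193180 = \left(-55\right) 1757 + 193180 = -96635 + 193180 = 96545$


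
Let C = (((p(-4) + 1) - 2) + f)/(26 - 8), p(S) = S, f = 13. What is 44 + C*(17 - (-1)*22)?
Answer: 184/3 ≈ 61.333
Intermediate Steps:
C = 4/9 (C = (((-4 + 1) - 2) + 13)/(26 - 8) = ((-3 - 2) + 13)/18 = (-5 + 13)*(1/18) = 8*(1/18) = 4/9 ≈ 0.44444)
44 + C*(17 - (-1)*22) = 44 + 4*(17 - (-1)*22)/9 = 44 + 4*(17 - 1*(-22))/9 = 44 + 4*(17 + 22)/9 = 44 + (4/9)*39 = 44 + 52/3 = 184/3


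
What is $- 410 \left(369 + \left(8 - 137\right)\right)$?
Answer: $-98400$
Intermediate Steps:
$- 410 \left(369 + \left(8 - 137\right)\right) = - 410 \left(369 - 129\right) = \left(-410\right) 240 = -98400$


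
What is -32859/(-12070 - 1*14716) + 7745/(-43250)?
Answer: 60684709/57924725 ≈ 1.0476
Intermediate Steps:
-32859/(-12070 - 1*14716) + 7745/(-43250) = -32859/(-12070 - 14716) + 7745*(-1/43250) = -32859/(-26786) - 1549/8650 = -32859*(-1/26786) - 1549/8650 = 32859/26786 - 1549/8650 = 60684709/57924725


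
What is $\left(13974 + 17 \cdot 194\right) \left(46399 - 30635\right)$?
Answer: $272275808$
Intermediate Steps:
$\left(13974 + 17 \cdot 194\right) \left(46399 - 30635\right) = \left(13974 + 3298\right) 15764 = 17272 \cdot 15764 = 272275808$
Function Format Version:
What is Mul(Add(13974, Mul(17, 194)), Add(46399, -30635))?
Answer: 272275808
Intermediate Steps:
Mul(Add(13974, Mul(17, 194)), Add(46399, -30635)) = Mul(Add(13974, 3298), 15764) = Mul(17272, 15764) = 272275808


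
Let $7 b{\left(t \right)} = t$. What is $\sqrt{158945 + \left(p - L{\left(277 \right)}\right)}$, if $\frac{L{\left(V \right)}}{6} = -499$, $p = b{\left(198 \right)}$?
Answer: $\frac{\sqrt{7936397}}{7} \approx 402.45$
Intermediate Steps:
$b{\left(t \right)} = \frac{t}{7}$
$p = \frac{198}{7}$ ($p = \frac{1}{7} \cdot 198 = \frac{198}{7} \approx 28.286$)
$L{\left(V \right)} = -2994$ ($L{\left(V \right)} = 6 \left(-499\right) = -2994$)
$\sqrt{158945 + \left(p - L{\left(277 \right)}\right)} = \sqrt{158945 + \left(\frac{198}{7} - -2994\right)} = \sqrt{158945 + \left(\frac{198}{7} + 2994\right)} = \sqrt{158945 + \frac{21156}{7}} = \sqrt{\frac{1133771}{7}} = \frac{\sqrt{7936397}}{7}$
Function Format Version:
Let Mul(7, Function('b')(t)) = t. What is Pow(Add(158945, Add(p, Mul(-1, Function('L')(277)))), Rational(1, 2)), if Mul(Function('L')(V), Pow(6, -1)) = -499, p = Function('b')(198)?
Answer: Mul(Rational(1, 7), Pow(7936397, Rational(1, 2))) ≈ 402.45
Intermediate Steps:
Function('b')(t) = Mul(Rational(1, 7), t)
p = Rational(198, 7) (p = Mul(Rational(1, 7), 198) = Rational(198, 7) ≈ 28.286)
Function('L')(V) = -2994 (Function('L')(V) = Mul(6, -499) = -2994)
Pow(Add(158945, Add(p, Mul(-1, Function('L')(277)))), Rational(1, 2)) = Pow(Add(158945, Add(Rational(198, 7), Mul(-1, -2994))), Rational(1, 2)) = Pow(Add(158945, Add(Rational(198, 7), 2994)), Rational(1, 2)) = Pow(Add(158945, Rational(21156, 7)), Rational(1, 2)) = Pow(Rational(1133771, 7), Rational(1, 2)) = Mul(Rational(1, 7), Pow(7936397, Rational(1, 2)))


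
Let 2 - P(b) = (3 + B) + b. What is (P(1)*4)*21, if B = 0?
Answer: -168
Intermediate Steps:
P(b) = -1 - b (P(b) = 2 - ((3 + 0) + b) = 2 - (3 + b) = 2 + (-3 - b) = -1 - b)
(P(1)*4)*21 = ((-1 - 1*1)*4)*21 = ((-1 - 1)*4)*21 = -2*4*21 = -8*21 = -168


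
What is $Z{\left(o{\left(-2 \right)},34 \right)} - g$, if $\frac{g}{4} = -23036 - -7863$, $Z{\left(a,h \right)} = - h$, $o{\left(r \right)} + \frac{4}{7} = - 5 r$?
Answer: $60658$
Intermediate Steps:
$o{\left(r \right)} = - \frac{4}{7} - 5 r$
$g = -60692$ ($g = 4 \left(-23036 - -7863\right) = 4 \left(-23036 + 7863\right) = 4 \left(-15173\right) = -60692$)
$Z{\left(o{\left(-2 \right)},34 \right)} - g = \left(-1\right) 34 - -60692 = -34 + 60692 = 60658$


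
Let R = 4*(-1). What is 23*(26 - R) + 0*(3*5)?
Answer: 690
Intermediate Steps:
R = -4
23*(26 - R) + 0*(3*5) = 23*(26 - 1*(-4)) + 0*(3*5) = 23*(26 + 4) + 0*15 = 23*30 + 0 = 690 + 0 = 690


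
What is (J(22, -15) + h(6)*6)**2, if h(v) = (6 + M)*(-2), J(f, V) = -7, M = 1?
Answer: 8281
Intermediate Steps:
h(v) = -14 (h(v) = (6 + 1)*(-2) = 7*(-2) = -14)
(J(22, -15) + h(6)*6)**2 = (-7 - 14*6)**2 = (-7 - 84)**2 = (-91)**2 = 8281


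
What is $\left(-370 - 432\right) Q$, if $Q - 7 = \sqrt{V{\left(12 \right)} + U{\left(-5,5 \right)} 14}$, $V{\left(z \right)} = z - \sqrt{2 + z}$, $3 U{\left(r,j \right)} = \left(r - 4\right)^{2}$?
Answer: $-5614 - 802 \sqrt{390 - \sqrt{14}} \approx -21376.0$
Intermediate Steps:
$U{\left(r,j \right)} = \frac{\left(-4 + r\right)^{2}}{3}$ ($U{\left(r,j \right)} = \frac{\left(r - 4\right)^{2}}{3} = \frac{\left(-4 + r\right)^{2}}{3}$)
$Q = 7 + \sqrt{390 - \sqrt{14}}$ ($Q = 7 + \sqrt{\left(12 - \sqrt{2 + 12}\right) + \frac{\left(-4 - 5\right)^{2}}{3} \cdot 14} = 7 + \sqrt{\left(12 - \sqrt{14}\right) + \frac{\left(-9\right)^{2}}{3} \cdot 14} = 7 + \sqrt{\left(12 - \sqrt{14}\right) + \frac{1}{3} \cdot 81 \cdot 14} = 7 + \sqrt{\left(12 - \sqrt{14}\right) + 27 \cdot 14} = 7 + \sqrt{\left(12 - \sqrt{14}\right) + 378} = 7 + \sqrt{390 - \sqrt{14}} \approx 26.653$)
$\left(-370 - 432\right) Q = \left(-370 - 432\right) \left(7 + \sqrt{390 - \sqrt{14}}\right) = - 802 \left(7 + \sqrt{390 - \sqrt{14}}\right) = -5614 - 802 \sqrt{390 - \sqrt{14}}$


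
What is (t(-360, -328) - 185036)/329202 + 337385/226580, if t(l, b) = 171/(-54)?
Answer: 5185623179/5594294187 ≈ 0.92695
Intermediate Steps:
t(l, b) = -19/6 (t(l, b) = 171*(-1/54) = -19/6)
(t(-360, -328) - 185036)/329202 + 337385/226580 = (-19/6 - 185036)/329202 + 337385/226580 = -1110235/6*1/329202 + 337385*(1/226580) = -1110235/1975212 + 67477/45316 = 5185623179/5594294187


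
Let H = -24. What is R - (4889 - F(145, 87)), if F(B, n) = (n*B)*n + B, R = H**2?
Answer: 1093337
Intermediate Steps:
R = 576 (R = (-24)**2 = 576)
F(B, n) = B + B*n**2 (F(B, n) = (B*n)*n + B = B*n**2 + B = B + B*n**2)
R - (4889 - F(145, 87)) = 576 - (4889 - 145*(1 + 87**2)) = 576 - (4889 - 145*(1 + 7569)) = 576 - (4889 - 145*7570) = 576 - (4889 - 1*1097650) = 576 - (4889 - 1097650) = 576 - 1*(-1092761) = 576 + 1092761 = 1093337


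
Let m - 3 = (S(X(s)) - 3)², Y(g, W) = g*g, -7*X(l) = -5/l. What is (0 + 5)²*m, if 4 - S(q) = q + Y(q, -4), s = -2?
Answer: 4333225/38416 ≈ 112.80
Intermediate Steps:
X(l) = 5/(7*l) (X(l) = -(-5)/(7*l) = 5/(7*l))
Y(g, W) = g²
S(q) = 4 - q - q² (S(q) = 4 - (q + q²) = 4 + (-q - q²) = 4 - q - q²)
m = 173329/38416 (m = 3 + ((4 - 5/(7*(-2)) - ((5/7)/(-2))²) - 3)² = 3 + ((4 - 5*(-1)/(7*2) - ((5/7)*(-½))²) - 3)² = 3 + ((4 - 1*(-5/14) - (-5/14)²) - 3)² = 3 + ((4 + 5/14 - 1*25/196) - 3)² = 3 + ((4 + 5/14 - 25/196) - 3)² = 3 + (829/196 - 3)² = 3 + (241/196)² = 3 + 58081/38416 = 173329/38416 ≈ 4.5119)
(0 + 5)²*m = (0 + 5)²*(173329/38416) = 5²*(173329/38416) = 25*(173329/38416) = 4333225/38416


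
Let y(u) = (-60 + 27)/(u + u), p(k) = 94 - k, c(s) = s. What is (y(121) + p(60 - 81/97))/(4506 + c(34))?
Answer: 74047/9688360 ≈ 0.0076429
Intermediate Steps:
y(u) = -33/(2*u) (y(u) = -33*1/(2*u) = -33/(2*u))
(y(121) + p(60 - 81/97))/(4506 + c(34)) = (-33/2/121 + (94 - (60 - 81/97)))/(4506 + 34) = (-33/2*1/121 + (94 - (60 - 81*1/97)))/4540 = (-3/22 + (94 - (60 - 81/97)))*(1/4540) = (-3/22 + (94 - 1*5739/97))*(1/4540) = (-3/22 + (94 - 5739/97))*(1/4540) = (-3/22 + 3379/97)*(1/4540) = (74047/2134)*(1/4540) = 74047/9688360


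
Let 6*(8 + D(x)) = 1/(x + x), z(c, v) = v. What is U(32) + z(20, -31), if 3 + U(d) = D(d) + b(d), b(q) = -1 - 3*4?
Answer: -21119/384 ≈ -54.997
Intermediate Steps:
b(q) = -13 (b(q) = -1 - 12 = -13)
D(x) = -8 + 1/(12*x) (D(x) = -8 + 1/(6*(x + x)) = -8 + 1/(6*((2*x))) = -8 + (1/(2*x))/6 = -8 + 1/(12*x))
U(d) = -24 + 1/(12*d) (U(d) = -3 + ((-8 + 1/(12*d)) - 13) = -3 + (-21 + 1/(12*d)) = -24 + 1/(12*d))
U(32) + z(20, -31) = (-24 + (1/12)/32) - 31 = (-24 + (1/12)*(1/32)) - 31 = (-24 + 1/384) - 31 = -9215/384 - 31 = -21119/384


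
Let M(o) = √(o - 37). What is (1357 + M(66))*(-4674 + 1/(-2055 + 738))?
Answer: -8353229263/1317 - 6155659*√29/1317 ≈ -6.3678e+6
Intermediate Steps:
M(o) = √(-37 + o)
(1357 + M(66))*(-4674 + 1/(-2055 + 738)) = (1357 + √(-37 + 66))*(-4674 + 1/(-2055 + 738)) = (1357 + √29)*(-4674 + 1/(-1317)) = (1357 + √29)*(-4674 - 1/1317) = (1357 + √29)*(-6155659/1317) = -8353229263/1317 - 6155659*√29/1317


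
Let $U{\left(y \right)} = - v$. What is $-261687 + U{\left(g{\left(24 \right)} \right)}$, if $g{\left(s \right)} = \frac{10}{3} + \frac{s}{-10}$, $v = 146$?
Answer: $-261833$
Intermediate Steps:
$g{\left(s \right)} = \frac{10}{3} - \frac{s}{10}$ ($g{\left(s \right)} = 10 \cdot \frac{1}{3} + s \left(- \frac{1}{10}\right) = \frac{10}{3} - \frac{s}{10}$)
$U{\left(y \right)} = -146$ ($U{\left(y \right)} = \left(-1\right) 146 = -146$)
$-261687 + U{\left(g{\left(24 \right)} \right)} = -261687 - 146 = -261833$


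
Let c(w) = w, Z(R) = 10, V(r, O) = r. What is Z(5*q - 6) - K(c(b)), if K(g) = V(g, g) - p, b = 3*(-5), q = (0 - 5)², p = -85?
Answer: -60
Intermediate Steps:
q = 25 (q = (-5)² = 25)
b = -15
K(g) = 85 + g (K(g) = g - 1*(-85) = g + 85 = 85 + g)
Z(5*q - 6) - K(c(b)) = 10 - (85 - 15) = 10 - 1*70 = 10 - 70 = -60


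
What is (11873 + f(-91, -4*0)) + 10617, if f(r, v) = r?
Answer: 22399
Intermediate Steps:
(11873 + f(-91, -4*0)) + 10617 = (11873 - 91) + 10617 = 11782 + 10617 = 22399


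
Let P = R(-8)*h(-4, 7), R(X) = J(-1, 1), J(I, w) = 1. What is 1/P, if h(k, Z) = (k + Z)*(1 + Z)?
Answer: 1/24 ≈ 0.041667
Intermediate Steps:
h(k, Z) = (1 + Z)*(Z + k) (h(k, Z) = (Z + k)*(1 + Z) = (1 + Z)*(Z + k))
R(X) = 1
P = 24 (P = 1*(7 - 4 + 7**2 + 7*(-4)) = 1*(7 - 4 + 49 - 28) = 1*24 = 24)
1/P = 1/24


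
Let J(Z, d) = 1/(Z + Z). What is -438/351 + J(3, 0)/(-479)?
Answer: -139907/112086 ≈ -1.2482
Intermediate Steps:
J(Z, d) = 1/(2*Z)
-438/351 + J(3, 0)/(-479) = -438/351 + ((½)/3)/(-479) = -438*1/351 + ((½)*(⅓))*(-1/479) = -146/117 + (⅙)*(-1/479) = -146/117 - 1/2874 = -139907/112086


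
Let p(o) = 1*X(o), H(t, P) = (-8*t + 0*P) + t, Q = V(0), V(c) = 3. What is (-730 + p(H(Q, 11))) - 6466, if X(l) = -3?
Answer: -7199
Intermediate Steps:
Q = 3
H(t, P) = -7*t (H(t, P) = (-8*t + 0) + t = -8*t + t = -7*t)
p(o) = -3 (p(o) = 1*(-3) = -3)
(-730 + p(H(Q, 11))) - 6466 = (-730 - 3) - 6466 = -733 - 6466 = -7199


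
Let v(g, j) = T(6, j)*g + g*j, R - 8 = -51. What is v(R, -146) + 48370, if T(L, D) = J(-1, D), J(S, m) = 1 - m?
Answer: 48327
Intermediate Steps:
R = -43 (R = 8 - 51 = -43)
T(L, D) = 1 - D
v(g, j) = g*j + g*(1 - j) (v(g, j) = (1 - j)*g + g*j = g*(1 - j) + g*j = g*j + g*(1 - j))
v(R, -146) + 48370 = -43 + 48370 = 48327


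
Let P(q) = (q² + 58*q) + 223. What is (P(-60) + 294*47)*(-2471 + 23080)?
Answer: 291844049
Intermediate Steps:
P(q) = 223 + q² + 58*q
(P(-60) + 294*47)*(-2471 + 23080) = ((223 + (-60)² + 58*(-60)) + 294*47)*(-2471 + 23080) = ((223 + 3600 - 3480) + 13818)*20609 = (343 + 13818)*20609 = 14161*20609 = 291844049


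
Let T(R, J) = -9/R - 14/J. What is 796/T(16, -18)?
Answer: 114624/31 ≈ 3697.5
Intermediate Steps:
T(R, J) = -14/J - 9/R
796/T(16, -18) = 796/(-14/(-18) - 9/16) = 796/(-14*(-1/18) - 9*1/16) = 796/(7/9 - 9/16) = 796/(31/144) = 796*(144/31) = 114624/31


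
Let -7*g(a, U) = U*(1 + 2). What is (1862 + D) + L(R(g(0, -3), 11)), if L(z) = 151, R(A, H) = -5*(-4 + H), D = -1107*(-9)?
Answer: 11976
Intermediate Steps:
g(a, U) = -3*U/7 (g(a, U) = -U*(1 + 2)/7 = -U*3/7 = -3*U/7)
D = 9963
R(A, H) = 20 - 5*H
(1862 + D) + L(R(g(0, -3), 11)) = (1862 + 9963) + 151 = 11825 + 151 = 11976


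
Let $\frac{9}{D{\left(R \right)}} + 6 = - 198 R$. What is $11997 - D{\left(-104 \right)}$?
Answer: $\frac{82323411}{6862} \approx 11997.0$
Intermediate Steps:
$D{\left(R \right)} = \frac{9}{-6 - 198 R}$
$11997 - D{\left(-104 \right)} = 11997 - - \frac{3}{2 + 66 \left(-104\right)} = 11997 - - \frac{3}{2 - 6864} = 11997 - - \frac{3}{-6862} = 11997 - \left(-3\right) \left(- \frac{1}{6862}\right) = 11997 - \frac{3}{6862} = \frac{82323411}{6862}$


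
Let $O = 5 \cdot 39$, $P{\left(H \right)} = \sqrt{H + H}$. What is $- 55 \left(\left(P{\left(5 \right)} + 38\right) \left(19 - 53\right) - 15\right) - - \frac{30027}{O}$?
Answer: $\frac{4682534}{65} + 1870 \sqrt{10} \approx 77953.0$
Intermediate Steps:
$P{\left(H \right)} = \sqrt{2} \sqrt{H}$ ($P{\left(H \right)} = \sqrt{2 H} = \sqrt{2} \sqrt{H}$)
$O = 195$
$- 55 \left(\left(P{\left(5 \right)} + 38\right) \left(19 - 53\right) - 15\right) - - \frac{30027}{O} = - 55 \left(\left(\sqrt{2} \sqrt{5} + 38\right) \left(19 - 53\right) - 15\right) - - \frac{30027}{195} = - 55 \left(\left(\sqrt{10} + 38\right) \left(-34\right) - 15\right) - \left(-30027\right) \frac{1}{195} = - 55 \left(\left(38 + \sqrt{10}\right) \left(-34\right) - 15\right) - - \frac{10009}{65} = - 55 \left(\left(-1292 - 34 \sqrt{10}\right) - 15\right) + \frac{10009}{65} = - 55 \left(-1307 - 34 \sqrt{10}\right) + \frac{10009}{65} = \left(71885 + 1870 \sqrt{10}\right) + \frac{10009}{65} = \frac{4682534}{65} + 1870 \sqrt{10}$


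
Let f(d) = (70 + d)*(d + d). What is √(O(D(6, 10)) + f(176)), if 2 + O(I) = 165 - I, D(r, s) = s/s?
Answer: √86754 ≈ 294.54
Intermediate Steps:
D(r, s) = 1
O(I) = 163 - I (O(I) = -2 + (165 - I) = 163 - I)
f(d) = 2*d*(70 + d) (f(d) = (70 + d)*(2*d) = 2*d*(70 + d))
√(O(D(6, 10)) + f(176)) = √((163 - 1*1) + 2*176*(70 + 176)) = √((163 - 1) + 2*176*246) = √(162 + 86592) = √86754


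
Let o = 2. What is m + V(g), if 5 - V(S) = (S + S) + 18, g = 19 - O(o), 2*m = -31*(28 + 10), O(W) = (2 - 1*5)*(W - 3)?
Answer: -634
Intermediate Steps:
O(W) = 9 - 3*W (O(W) = (2 - 5)*(-3 + W) = -3*(-3 + W) = 9 - 3*W)
m = -589 (m = (-31*(28 + 10))/2 = (-31*38)/2 = (½)*(-1178) = -589)
g = 16 (g = 19 - (9 - 3*2) = 19 - (9 - 6) = 19 - 1*3 = 19 - 3 = 16)
V(S) = -13 - 2*S (V(S) = 5 - ((S + S) + 18) = 5 - (2*S + 18) = 5 - (18 + 2*S) = 5 + (-18 - 2*S) = -13 - 2*S)
m + V(g) = -589 + (-13 - 2*16) = -589 + (-13 - 32) = -589 - 45 = -634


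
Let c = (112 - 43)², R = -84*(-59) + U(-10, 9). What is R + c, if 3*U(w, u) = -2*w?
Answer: 29171/3 ≈ 9723.7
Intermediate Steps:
U(w, u) = -2*w/3 (U(w, u) = (-2*w)/3 = -2*w/3)
R = 14888/3 (R = -84*(-59) - ⅔*(-10) = 4956 + 20/3 = 14888/3 ≈ 4962.7)
c = 4761 (c = 69² = 4761)
R + c = 14888/3 + 4761 = 29171/3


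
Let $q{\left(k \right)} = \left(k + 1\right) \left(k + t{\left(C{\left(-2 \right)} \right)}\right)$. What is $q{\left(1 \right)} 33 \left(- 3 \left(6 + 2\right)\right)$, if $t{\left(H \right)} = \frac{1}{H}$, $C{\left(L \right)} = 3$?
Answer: $-2112$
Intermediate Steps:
$q{\left(k \right)} = \left(1 + k\right) \left(\frac{1}{3} + k\right)$ ($q{\left(k \right)} = \left(k + 1\right) \left(k + \frac{1}{3}\right) = \left(1 + k\right) \left(k + \frac{1}{3}\right) = \left(1 + k\right) \left(\frac{1}{3} + k\right)$)
$q{\left(1 \right)} 33 \left(- 3 \left(6 + 2\right)\right) = \left(\frac{1}{3} + 1^{2} + \frac{4}{3} \cdot 1\right) 33 \left(- 3 \left(6 + 2\right)\right) = \left(\frac{1}{3} + 1 + \frac{4}{3}\right) 33 \left(\left(-3\right) 8\right) = \frac{8}{3} \cdot 33 \left(-24\right) = 88 \left(-24\right) = -2112$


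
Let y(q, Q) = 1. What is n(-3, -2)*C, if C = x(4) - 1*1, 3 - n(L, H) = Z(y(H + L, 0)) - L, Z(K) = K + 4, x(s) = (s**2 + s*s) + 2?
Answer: -165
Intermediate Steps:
x(s) = 2 + 2*s**2 (x(s) = (s**2 + s**2) + 2 = 2*s**2 + 2 = 2 + 2*s**2)
Z(K) = 4 + K
n(L, H) = -2 + L (n(L, H) = 3 - ((4 + 1) - L) = 3 - (5 - L) = 3 + (-5 + L) = -2 + L)
C = 33 (C = (2 + 2*4**2) - 1*1 = (2 + 2*16) - 1 = (2 + 32) - 1 = 34 - 1 = 33)
n(-3, -2)*C = (-2 - 3)*33 = -5*33 = -165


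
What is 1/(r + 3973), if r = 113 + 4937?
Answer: 1/9023 ≈ 0.00011083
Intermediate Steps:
r = 5050
1/(r + 3973) = 1/(5050 + 3973) = 1/9023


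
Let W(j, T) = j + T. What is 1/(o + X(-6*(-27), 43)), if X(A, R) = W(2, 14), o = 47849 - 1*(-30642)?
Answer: 1/78507 ≈ 1.2738e-5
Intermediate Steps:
W(j, T) = T + j
o = 78491 (o = 47849 + 30642 = 78491)
X(A, R) = 16 (X(A, R) = 14 + 2 = 16)
1/(o + X(-6*(-27), 43)) = 1/(78491 + 16) = 1/78507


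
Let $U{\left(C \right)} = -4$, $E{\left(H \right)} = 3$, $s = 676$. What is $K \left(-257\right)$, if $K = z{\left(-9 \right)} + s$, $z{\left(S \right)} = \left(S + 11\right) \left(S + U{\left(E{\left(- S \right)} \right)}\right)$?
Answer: $-167050$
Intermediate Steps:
$z{\left(S \right)} = \left(-4 + S\right) \left(11 + S\right)$ ($z{\left(S \right)} = \left(S + 11\right) \left(S - 4\right) = \left(11 + S\right) \left(-4 + S\right) = \left(-4 + S\right) \left(11 + S\right)$)
$K = 650$ ($K = \left(-44 + \left(-9\right)^{2} + 7 \left(-9\right)\right) + 676 = \left(-44 + 81 - 63\right) + 676 = -26 + 676 = 650$)
$K \left(-257\right) = 650 \left(-257\right) = -167050$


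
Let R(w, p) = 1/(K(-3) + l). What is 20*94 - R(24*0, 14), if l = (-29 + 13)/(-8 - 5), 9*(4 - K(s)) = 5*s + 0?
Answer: 505681/269 ≈ 1879.9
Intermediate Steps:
K(s) = 4 - 5*s/9 (K(s) = 4 - (5*s + 0)/9 = 4 - 5*s/9)
l = 16/13 (l = -16/(-13) = -16*(-1/13) = 16/13 ≈ 1.2308)
R(w, p) = 39/269 (R(w, p) = 1/((4 - 5/9*(-3)) + 16/13) = 1/((4 + 5/3) + 16/13) = 1/(17/3 + 16/13) = 1/(269/39) = 39/269)
20*94 - R(24*0, 14) = 20*94 - 1*39/269 = 1880 - 39/269 = 505681/269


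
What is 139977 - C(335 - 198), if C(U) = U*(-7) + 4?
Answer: 140932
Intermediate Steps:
C(U) = 4 - 7*U (C(U) = -7*U + 4 = 4 - 7*U)
139977 - C(335 - 198) = 139977 - (4 - 7*(335 - 198)) = 139977 - (4 - 7*137) = 139977 - (4 - 959) = 139977 - 1*(-955) = 139977 + 955 = 140932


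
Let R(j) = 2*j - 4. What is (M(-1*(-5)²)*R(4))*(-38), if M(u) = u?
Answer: 3800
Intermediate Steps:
R(j) = -4 + 2*j
(M(-1*(-5)²)*R(4))*(-38) = ((-1*(-5)²)*(-4 + 2*4))*(-38) = ((-1*25)*(-4 + 8))*(-38) = -25*4*(-38) = -100*(-38) = 3800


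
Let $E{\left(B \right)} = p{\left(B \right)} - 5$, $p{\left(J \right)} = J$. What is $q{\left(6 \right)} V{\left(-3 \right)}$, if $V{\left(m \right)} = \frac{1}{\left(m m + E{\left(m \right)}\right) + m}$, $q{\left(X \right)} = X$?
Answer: $-3$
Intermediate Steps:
$E{\left(B \right)} = -5 + B$ ($E{\left(B \right)} = B - 5 = -5 + B$)
$V{\left(m \right)} = \frac{1}{-5 + m^{2} + 2 m}$ ($V{\left(m \right)} = \frac{1}{\left(m m + \left(-5 + m\right)\right) + m} = \frac{1}{\left(m^{2} + \left(-5 + m\right)\right) + m} = \frac{1}{\left(-5 + m + m^{2}\right) + m} = \frac{1}{-5 + m^{2} + 2 m}$)
$q{\left(6 \right)} V{\left(-3 \right)} = \frac{6}{-5 + \left(-3\right)^{2} + 2 \left(-3\right)} = \frac{6}{-5 + 9 - 6} = \frac{6}{-2} = 6 \left(- \frac{1}{2}\right) = -3$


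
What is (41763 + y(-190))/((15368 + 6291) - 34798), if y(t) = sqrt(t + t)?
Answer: -41763/13139 - 2*I*sqrt(95)/13139 ≈ -3.1786 - 0.0014836*I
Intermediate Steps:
y(t) = sqrt(2)*sqrt(t) (y(t) = sqrt(2*t) = sqrt(2)*sqrt(t))
(41763 + y(-190))/((15368 + 6291) - 34798) = (41763 + sqrt(2)*sqrt(-190))/((15368 + 6291) - 34798) = (41763 + sqrt(2)*(I*sqrt(190)))/(21659 - 34798) = (41763 + 2*I*sqrt(95))/(-13139) = (41763 + 2*I*sqrt(95))*(-1/13139) = -41763/13139 - 2*I*sqrt(95)/13139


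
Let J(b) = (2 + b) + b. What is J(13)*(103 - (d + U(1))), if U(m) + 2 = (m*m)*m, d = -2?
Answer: 2968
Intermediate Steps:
U(m) = -2 + m³ (U(m) = -2 + (m*m)*m = -2 + m²*m = -2 + m³)
J(b) = 2 + 2*b
J(13)*(103 - (d + U(1))) = (2 + 2*13)*(103 - (-2 + (-2 + 1³))) = (2 + 26)*(103 - (-2 + (-2 + 1))) = 28*(103 - (-2 - 1)) = 28*(103 - 1*(-3)) = 28*(103 + 3) = 28*106 = 2968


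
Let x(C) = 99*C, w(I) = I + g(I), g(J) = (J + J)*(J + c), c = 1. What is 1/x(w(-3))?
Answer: 1/891 ≈ 0.0011223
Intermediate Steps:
g(J) = 2*J*(1 + J) (g(J) = (J + J)*(J + 1) = (2*J)*(1 + J) = 2*J*(1 + J))
w(I) = I + 2*I*(1 + I)
1/x(w(-3)) = 1/(99*(-3*(3 + 2*(-3)))) = 1/(99*(-3*(3 - 6))) = 1/(99*(-3*(-3))) = 1/(99*9) = 1/891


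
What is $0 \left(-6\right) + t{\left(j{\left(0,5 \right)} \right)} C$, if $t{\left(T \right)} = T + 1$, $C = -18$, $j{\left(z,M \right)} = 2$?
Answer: $-54$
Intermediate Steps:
$t{\left(T \right)} = 1 + T$
$0 \left(-6\right) + t{\left(j{\left(0,5 \right)} \right)} C = 0 \left(-6\right) + \left(1 + 2\right) \left(-18\right) = 0 + 3 \left(-18\right) = 0 - 54 = -54$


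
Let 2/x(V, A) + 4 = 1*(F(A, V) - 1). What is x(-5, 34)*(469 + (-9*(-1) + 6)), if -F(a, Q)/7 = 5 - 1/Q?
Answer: -4840/207 ≈ -23.382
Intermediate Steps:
F(a, Q) = -35 + 7/Q (F(a, Q) = -7*(5 - 1/Q) = -35 + 7/Q)
x(V, A) = 2/(-40 + 7/V) (x(V, A) = 2/(-4 + 1*((-35 + 7/V) - 1)) = 2/(-4 + 1*(-36 + 7/V)) = 2/(-4 + (-36 + 7/V)) = 2/(-40 + 7/V))
x(-5, 34)*(469 + (-9*(-1) + 6)) = (-2*(-5)/(-7 + 40*(-5)))*(469 + (-9*(-1) + 6)) = (-2*(-5)/(-7 - 200))*(469 + (9 + 6)) = (-2*(-5)/(-207))*(469 + 15) = -2*(-5)*(-1/207)*484 = -10/207*484 = -4840/207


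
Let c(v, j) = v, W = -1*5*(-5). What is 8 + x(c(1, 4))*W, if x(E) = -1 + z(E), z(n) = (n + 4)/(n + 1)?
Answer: 91/2 ≈ 45.500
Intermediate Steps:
z(n) = (4 + n)/(1 + n)
W = 25 (W = -5*(-5) = 25)
x(E) = -1 + (4 + E)/(1 + E)
8 + x(c(1, 4))*W = 8 + (3/(1 + 1))*25 = 8 + (3/2)*25 = 8 + 75/2 = 91/2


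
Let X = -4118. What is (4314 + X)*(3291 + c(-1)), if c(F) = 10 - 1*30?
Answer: 641116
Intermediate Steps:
c(F) = -20 (c(F) = 10 - 30 = -20)
(4314 + X)*(3291 + c(-1)) = (4314 - 4118)*(3291 - 20) = 196*3271 = 641116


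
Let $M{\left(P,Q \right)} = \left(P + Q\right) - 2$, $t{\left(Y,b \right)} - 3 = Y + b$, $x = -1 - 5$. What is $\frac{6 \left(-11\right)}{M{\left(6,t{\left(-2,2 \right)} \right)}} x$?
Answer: $\frac{396}{7} \approx 56.571$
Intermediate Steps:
$x = -6$
$t{\left(Y,b \right)} = 3 + Y + b$ ($t{\left(Y,b \right)} = 3 + \left(Y + b\right) = 3 + Y + b$)
$M{\left(P,Q \right)} = -2 + P + Q$
$\frac{6 \left(-11\right)}{M{\left(6,t{\left(-2,2 \right)} \right)}} x = \frac{6 \left(-11\right)}{-2 + 6 + \left(3 - 2 + 2\right)} \left(-6\right) = - \frac{66}{-2 + 6 + 3} \left(-6\right) = - \frac{66}{7} \left(-6\right) = \left(-66\right) \frac{1}{7} \left(-6\right) = \left(- \frac{66}{7}\right) \left(-6\right) = \frac{396}{7}$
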